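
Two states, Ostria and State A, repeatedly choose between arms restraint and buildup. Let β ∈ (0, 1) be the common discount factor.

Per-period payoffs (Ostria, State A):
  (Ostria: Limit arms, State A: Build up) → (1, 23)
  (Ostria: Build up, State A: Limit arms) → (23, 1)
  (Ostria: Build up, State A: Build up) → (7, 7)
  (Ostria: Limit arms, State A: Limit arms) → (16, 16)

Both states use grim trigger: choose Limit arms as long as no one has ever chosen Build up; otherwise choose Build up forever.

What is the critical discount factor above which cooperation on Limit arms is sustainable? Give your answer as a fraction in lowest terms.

One-period gain from deviating is 23 − 16 = 7. The loss is 16 − 7 = 9 in every subsequent period, with present value 9·β/(1−β).
Deviation is unprofitable when 9·β/(1−β) ≥ 7, i.e. β/(1−β) ≥ 7/9.
Equivalently β ≥ 7/(7+9) = 7/16.

7/16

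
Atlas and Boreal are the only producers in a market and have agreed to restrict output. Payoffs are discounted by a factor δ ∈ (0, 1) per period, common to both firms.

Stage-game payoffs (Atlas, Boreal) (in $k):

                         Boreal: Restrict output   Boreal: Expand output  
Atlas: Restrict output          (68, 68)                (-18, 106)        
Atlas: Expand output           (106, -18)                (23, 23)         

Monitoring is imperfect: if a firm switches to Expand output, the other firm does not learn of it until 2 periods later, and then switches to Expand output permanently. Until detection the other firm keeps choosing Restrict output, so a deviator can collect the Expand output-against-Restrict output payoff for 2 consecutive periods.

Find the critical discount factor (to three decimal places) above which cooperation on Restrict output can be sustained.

Deviating for the 2 undetected periods gains 106−68 = 38 per period over cooperation, then loses 68−23 = 45 per period forever once punishment starts.
Gain: 38(1 + δ + … + δ^1); loss: 45·δ^2/(1−δ).
No profitable deviation ⇔ 38(1−δ^2) ≤ 45·δ^2, i.e. δ^2 ≥ 38/(38+45) = 38/83.
Hence δ ≥ (38/83)^(1/2) ≈ 0.677.

0.677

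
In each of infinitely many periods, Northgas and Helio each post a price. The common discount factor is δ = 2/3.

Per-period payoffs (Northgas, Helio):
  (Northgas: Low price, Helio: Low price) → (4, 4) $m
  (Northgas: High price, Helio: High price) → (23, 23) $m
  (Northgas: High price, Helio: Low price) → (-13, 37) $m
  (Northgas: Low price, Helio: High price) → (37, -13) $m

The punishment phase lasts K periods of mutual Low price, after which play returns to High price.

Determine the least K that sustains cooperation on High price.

No profitable deviation requires (23−4)(δ+…+δ^K) ≥ 37−23, i.e. δ+…+δ^K ≥ 14/19 ≈ 0.7368.
With δ = 2/3, the partial sums are K=1: 0.6667, K=2: 1.1111.
K = 2 is the first length at which the sum reaches 0.7368.

2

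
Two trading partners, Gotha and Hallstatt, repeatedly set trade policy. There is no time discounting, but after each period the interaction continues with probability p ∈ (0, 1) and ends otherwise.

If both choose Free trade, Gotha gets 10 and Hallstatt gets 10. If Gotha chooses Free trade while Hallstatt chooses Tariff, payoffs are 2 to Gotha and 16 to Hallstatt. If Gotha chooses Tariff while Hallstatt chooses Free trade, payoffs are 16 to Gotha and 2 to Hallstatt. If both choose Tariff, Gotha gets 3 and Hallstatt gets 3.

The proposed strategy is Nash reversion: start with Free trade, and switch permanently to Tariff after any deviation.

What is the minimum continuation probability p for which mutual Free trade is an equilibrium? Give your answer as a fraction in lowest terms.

With no time discounting, the continuation probability p plays the role of the discount factor.
Grim-trigger IC: 10/(1−p) ≥ 16 + 3p/(1−p) ⇒ p ≥ (16−10)/(16−3) = 6/13.

6/13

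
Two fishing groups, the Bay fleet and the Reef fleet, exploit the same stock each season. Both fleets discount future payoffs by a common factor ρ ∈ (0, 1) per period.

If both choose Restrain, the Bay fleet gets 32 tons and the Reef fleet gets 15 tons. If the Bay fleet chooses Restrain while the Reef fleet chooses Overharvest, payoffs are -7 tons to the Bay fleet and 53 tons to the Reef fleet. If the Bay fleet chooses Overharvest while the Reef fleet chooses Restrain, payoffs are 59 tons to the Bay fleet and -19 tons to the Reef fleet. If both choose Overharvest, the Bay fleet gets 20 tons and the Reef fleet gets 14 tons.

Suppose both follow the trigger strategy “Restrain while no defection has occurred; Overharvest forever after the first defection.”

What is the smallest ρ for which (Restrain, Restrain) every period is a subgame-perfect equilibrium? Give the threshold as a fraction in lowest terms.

38/39

the Bay fleet: cooperation gives 32 each period; deviation gives 59 once then 20 forever.
  32/(1−ρ) ≥ 59 + 20ρ/(1−ρ) ⇒ ρ ≥ 27/39 = 9/13.
the Reef fleet: cooperation gives 15 each period; deviation gives 53 once then 14 forever.
  ρ ≥ 38/39.
Both must hold, so the binding constraint is the Reef fleet's: ρ ≥ 38/39.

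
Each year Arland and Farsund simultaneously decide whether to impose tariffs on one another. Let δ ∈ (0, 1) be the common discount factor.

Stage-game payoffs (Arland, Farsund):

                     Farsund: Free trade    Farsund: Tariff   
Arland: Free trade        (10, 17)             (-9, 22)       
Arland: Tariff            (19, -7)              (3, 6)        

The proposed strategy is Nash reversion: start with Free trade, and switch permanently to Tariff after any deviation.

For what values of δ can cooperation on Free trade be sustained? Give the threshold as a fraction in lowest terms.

Arland's threshold: (19−10)/(19−3) = 9/16.
Farsund's threshold: (22−17)/(22−6) = 5/16.
9/16 > 5/16, so Arland binds and δ* = 9/16.

9/16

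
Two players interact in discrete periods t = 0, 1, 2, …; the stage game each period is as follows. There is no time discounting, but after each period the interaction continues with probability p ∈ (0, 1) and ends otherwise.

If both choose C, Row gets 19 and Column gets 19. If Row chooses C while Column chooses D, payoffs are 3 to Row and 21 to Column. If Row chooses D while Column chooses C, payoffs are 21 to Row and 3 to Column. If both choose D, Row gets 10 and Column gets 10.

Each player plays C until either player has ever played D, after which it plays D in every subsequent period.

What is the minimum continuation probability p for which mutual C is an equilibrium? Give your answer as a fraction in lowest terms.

With no time discounting, the continuation probability p plays the role of the discount factor.
Grim-trigger IC: 19/(1−p) ≥ 21 + 10p/(1−p) ⇒ p ≥ (21−19)/(21−10) = 2/11.

2/11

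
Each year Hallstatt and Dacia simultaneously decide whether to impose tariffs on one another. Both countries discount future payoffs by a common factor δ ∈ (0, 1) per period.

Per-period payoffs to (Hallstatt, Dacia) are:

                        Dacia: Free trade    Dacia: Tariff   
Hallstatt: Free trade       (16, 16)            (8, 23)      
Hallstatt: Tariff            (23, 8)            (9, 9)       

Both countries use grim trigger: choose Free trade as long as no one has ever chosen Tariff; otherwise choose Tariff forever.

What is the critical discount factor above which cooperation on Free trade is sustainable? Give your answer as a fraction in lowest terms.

16/(1−δ) ≥ 23 + 9δ/(1−δ)
16 ≥ 23 − 14δ
δ ≥ 7/14 = 1/2.

1/2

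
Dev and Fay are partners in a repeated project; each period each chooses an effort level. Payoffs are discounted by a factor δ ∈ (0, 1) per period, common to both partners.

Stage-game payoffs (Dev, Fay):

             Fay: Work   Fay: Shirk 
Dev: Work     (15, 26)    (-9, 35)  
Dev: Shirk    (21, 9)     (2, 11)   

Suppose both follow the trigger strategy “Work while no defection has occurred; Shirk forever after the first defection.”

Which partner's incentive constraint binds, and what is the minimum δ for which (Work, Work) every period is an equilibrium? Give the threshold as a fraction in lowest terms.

Dev's threshold: (21−15)/(21−2) = 6/19.
Fay's threshold: (35−26)/(35−11) = 3/8.
6/19 < 3/8, so Fay binds and δ* = 3/8.

Fay; δ ≥ 3/8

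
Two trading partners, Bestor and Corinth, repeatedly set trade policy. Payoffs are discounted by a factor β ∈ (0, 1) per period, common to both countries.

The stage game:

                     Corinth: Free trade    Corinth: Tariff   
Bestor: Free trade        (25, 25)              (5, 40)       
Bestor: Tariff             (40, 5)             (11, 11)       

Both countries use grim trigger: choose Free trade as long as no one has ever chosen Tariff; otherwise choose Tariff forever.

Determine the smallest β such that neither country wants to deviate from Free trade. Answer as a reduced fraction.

Cooperation forever yields 25 each period: 25/(1−β).
Deviating yields 40 once, then 11 forever: 40 + 11β/(1−β).
No profitable deviation requires 25/(1−β) ≥ 40 + 11β/(1−β).
Multiplying by (1−β): 25 ≥ 40(1−β) + 11β = 40 − 29β.
So 29β ≥ 15, i.e. β ≥ 15/29.

15/29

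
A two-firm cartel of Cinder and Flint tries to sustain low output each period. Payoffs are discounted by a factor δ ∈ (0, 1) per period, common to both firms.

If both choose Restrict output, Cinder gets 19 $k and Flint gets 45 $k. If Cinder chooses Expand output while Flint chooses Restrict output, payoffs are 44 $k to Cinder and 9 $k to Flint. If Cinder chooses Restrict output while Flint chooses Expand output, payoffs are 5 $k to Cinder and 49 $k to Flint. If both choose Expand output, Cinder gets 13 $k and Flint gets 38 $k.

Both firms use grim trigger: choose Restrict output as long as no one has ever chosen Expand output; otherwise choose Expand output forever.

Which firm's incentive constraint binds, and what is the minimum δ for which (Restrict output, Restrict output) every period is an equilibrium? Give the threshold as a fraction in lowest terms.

Cinder; δ ≥ 25/31

For Cinder: deviation gain 44−19 = 25, per-period punishment loss 19−13 = 6. IC gives δ ≥ 25/31.
For Flint: gain 4, loss 7 per period, so δ ≥ 4/11.
The tighter constraint is Cinder's, so cooperation needs δ ≥ 25/31.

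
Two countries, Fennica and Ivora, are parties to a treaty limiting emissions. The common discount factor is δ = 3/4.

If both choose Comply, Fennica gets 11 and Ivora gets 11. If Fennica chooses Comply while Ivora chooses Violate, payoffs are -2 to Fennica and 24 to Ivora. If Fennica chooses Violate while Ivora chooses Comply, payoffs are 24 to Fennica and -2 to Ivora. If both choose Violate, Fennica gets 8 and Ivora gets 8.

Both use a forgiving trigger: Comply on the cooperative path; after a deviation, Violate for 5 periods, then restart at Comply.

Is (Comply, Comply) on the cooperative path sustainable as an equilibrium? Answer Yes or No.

No

IC: δ+…+δ^5 ≥ (24−11)/(11−8) = 13/3.
At δ = 3/4: partial sum = 2.2881 < 4.3333. Cooperation not sustainable.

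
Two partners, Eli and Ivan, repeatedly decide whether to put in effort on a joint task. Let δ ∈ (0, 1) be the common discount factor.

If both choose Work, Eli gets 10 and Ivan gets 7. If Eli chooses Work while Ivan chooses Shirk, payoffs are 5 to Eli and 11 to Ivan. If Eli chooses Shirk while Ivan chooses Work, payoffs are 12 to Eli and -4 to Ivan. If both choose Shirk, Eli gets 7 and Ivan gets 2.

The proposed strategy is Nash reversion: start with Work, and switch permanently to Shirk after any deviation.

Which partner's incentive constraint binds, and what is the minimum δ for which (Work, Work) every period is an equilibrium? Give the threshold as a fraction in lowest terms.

Ivan; δ ≥ 4/9

Eli's threshold: (12−10)/(12−7) = 2/5.
Ivan's threshold: (11−7)/(11−2) = 4/9.
2/5 < 4/9, so Ivan binds and δ* = 4/9.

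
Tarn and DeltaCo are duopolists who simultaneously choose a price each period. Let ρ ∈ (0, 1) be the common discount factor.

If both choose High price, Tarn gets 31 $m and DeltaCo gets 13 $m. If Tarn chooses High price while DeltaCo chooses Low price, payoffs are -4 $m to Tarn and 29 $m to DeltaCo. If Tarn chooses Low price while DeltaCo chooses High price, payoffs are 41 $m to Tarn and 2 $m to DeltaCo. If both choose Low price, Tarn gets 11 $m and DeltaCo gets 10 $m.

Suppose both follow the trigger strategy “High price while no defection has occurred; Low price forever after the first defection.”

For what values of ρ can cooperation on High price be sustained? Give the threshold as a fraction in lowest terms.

For Tarn: deviation gain 41−31 = 10, per-period punishment loss 31−11 = 20. IC gives ρ ≥ 10/30 = 1/3.
For DeltaCo: gain 16, loss 3 per period, so ρ ≥ 16/19.
The tighter constraint is DeltaCo's, so cooperation needs ρ ≥ 16/19.

16/19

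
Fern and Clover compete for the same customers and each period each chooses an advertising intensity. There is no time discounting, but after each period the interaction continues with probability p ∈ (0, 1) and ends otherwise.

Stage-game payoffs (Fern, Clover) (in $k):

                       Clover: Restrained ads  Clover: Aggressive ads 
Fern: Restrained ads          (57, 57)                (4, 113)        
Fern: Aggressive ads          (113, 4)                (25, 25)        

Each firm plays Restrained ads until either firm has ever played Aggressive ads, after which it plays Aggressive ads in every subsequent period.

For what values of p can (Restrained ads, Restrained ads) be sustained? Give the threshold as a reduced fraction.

Expected cooperation value is 57 + p·57 + p²·57 + … = 57/(1−p); deviation gives 113 + p·25/(1−p).
57 ≥ 113(1−p) + 25p ⇒ 88p ≥ 56 ⇒ p ≥ 56/88 = 7/11.

7/11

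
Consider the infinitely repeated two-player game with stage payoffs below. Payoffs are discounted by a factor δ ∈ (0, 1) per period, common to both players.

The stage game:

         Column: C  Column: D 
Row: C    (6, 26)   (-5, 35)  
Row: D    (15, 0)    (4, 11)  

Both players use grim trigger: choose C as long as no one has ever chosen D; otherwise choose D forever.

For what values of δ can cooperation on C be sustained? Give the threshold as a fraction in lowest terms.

9/11

Row's threshold: (15−6)/(15−4) = 9/11.
Column's threshold: (35−26)/(35−11) = 3/8.
9/11 > 3/8, so Row binds and δ* = 9/11.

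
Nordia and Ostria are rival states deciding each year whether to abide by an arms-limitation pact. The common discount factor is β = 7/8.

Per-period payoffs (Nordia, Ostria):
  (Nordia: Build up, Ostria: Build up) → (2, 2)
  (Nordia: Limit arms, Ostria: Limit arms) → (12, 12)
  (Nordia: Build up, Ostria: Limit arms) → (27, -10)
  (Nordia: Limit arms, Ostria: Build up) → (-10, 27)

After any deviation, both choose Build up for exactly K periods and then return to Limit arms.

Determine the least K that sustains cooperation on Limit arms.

IC: β(1−β^K)/(1−β) ≥ (27−12)/(12−2) = 3/2.
With β = 7/8: need 1 − β^K ≥ 3/2·(1−7/8)/(7/8), i.e. β^K ≤ 0.7857.
Since (7/8)^1 = 0.8750 and (7/8)^2 = 0.7656, the smallest such K is 2.

2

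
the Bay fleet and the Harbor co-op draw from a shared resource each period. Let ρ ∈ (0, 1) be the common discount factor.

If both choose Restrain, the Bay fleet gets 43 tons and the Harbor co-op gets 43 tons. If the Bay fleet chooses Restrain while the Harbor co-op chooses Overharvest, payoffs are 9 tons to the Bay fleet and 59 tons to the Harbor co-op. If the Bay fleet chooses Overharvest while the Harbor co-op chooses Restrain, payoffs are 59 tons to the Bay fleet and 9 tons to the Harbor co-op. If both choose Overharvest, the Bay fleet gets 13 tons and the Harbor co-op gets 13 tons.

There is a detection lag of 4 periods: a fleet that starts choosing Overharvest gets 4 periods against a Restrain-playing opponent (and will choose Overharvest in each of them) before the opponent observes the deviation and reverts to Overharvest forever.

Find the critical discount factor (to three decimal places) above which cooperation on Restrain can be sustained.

A deviator earns 59 for 4 periods, then 13 forever; cooperating earns 43 forever. Multiplying the IC by (1−ρ):
43 ≥ 59(1−ρ^4) + 13ρ^4, so 46·ρ^4 ≥ 16 and ρ^4 ≥ 8/23.
ρ ≥ (8/23)^(1/4) ≈ 0.768.

0.768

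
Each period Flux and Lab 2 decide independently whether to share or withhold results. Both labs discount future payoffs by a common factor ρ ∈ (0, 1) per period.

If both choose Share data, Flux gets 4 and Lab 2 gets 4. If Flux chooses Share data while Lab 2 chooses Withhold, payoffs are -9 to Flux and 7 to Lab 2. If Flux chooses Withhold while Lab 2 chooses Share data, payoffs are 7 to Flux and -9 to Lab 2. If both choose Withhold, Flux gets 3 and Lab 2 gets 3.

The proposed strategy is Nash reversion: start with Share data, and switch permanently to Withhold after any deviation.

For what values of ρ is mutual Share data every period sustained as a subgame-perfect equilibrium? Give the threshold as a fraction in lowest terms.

Cooperation forever yields 4 each period: 4/(1−ρ).
Deviating yields 7 once, then 3 forever: 7 + 3ρ/(1−ρ).
No profitable deviation requires 4/(1−ρ) ≥ 7 + 3ρ/(1−ρ).
Multiplying by (1−ρ): 4 ≥ 7(1−ρ) + 3ρ = 7 − 4ρ.
So 4ρ ≥ 3, i.e. ρ ≥ 3/4.

3/4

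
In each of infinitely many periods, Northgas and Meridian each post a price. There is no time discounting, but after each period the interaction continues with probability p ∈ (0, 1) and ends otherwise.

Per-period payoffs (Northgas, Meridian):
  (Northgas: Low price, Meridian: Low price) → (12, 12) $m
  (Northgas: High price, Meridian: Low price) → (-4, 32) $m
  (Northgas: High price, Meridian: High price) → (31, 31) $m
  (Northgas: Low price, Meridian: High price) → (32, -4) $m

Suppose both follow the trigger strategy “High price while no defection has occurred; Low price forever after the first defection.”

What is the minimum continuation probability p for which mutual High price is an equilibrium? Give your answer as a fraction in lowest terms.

With no time discounting, the continuation probability p plays the role of the discount factor.
Grim-trigger IC: 31/(1−p) ≥ 32 + 12p/(1−p) ⇒ p ≥ (32−31)/(32−12) = 1/20.

1/20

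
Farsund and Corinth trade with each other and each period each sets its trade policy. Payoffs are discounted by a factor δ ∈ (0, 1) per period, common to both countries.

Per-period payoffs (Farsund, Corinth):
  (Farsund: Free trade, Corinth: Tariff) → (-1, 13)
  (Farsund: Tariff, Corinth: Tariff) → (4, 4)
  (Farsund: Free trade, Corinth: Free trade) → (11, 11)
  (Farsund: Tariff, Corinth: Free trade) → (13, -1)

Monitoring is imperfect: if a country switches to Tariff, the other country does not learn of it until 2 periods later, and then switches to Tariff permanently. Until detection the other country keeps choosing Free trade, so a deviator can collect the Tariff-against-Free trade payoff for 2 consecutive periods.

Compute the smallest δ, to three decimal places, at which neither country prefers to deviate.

The best deviation is to choose Tariff for all 2 undetected periods, earning 13 each, then 4 forever once detected.
Deviation value: 13(1−δ^2)/(1−δ) + 4δ^2/(1−δ); cooperation value: 11/(1−δ).
IC: 11 ≥ 13(1−δ^2) + 4δ^2 = 13 − 9δ^2.
So δ^2 ≥ 2/9, giving δ ≥ (2/9)^(1/2) ≈ 0.471.

0.471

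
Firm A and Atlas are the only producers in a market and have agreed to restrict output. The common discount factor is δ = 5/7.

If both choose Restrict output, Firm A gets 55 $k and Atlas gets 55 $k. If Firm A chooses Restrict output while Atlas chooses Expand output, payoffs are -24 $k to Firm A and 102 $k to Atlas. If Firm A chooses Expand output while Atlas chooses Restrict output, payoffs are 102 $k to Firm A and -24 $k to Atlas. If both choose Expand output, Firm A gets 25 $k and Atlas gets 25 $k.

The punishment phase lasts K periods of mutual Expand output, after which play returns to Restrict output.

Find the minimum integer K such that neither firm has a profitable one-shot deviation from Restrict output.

IC: δ(1−δ^K)/(1−δ) ≥ (102−55)/(55−25) = 47/30.
With δ = 5/7: need 1 − δ^K ≥ 47/30·(1−5/7)/(5/7), i.e. δ^K ≤ 0.3733.
Since (5/7)^2 = 0.5102 and (5/7)^3 = 0.3644, the smallest such K is 3.

3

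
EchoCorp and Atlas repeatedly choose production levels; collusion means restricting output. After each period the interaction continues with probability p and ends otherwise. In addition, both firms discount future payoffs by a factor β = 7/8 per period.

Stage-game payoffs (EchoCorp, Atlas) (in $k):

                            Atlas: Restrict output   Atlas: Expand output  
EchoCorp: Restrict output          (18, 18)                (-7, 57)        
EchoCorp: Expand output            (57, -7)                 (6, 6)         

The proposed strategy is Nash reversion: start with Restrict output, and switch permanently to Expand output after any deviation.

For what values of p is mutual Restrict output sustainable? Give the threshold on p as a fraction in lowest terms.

With continuation probability p and discount β, the effective per-period discount factor is βp.
Grim-trigger IC: βp ≥ (57−18)/(57−6) = 13/17.
So p ≥ (13/17)/(7/8) = 104/119.

104/119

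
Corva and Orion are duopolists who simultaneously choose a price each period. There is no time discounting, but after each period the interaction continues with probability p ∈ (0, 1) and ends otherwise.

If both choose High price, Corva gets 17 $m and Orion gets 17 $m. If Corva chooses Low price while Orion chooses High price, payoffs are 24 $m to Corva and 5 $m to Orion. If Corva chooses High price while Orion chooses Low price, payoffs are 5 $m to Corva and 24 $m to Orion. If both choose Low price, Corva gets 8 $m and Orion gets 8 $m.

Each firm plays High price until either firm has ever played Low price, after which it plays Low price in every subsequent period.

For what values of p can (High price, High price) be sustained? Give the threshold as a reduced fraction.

Expected cooperation value is 17 + p·17 + p²·17 + … = 17/(1−p); deviation gives 24 + p·8/(1−p).
17 ≥ 24(1−p) + 8p ⇒ 16p ≥ 7 ⇒ p ≥ 7/16.

7/16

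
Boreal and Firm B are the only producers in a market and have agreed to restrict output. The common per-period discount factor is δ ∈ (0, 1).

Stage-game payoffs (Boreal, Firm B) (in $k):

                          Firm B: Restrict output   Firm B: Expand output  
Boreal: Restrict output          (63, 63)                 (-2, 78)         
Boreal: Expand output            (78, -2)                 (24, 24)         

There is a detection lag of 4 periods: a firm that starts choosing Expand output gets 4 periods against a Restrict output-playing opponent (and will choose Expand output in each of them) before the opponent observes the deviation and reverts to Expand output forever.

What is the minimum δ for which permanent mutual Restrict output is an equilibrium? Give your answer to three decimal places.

0.726

The best deviation is to choose Expand output for all 4 undetected periods, earning 78 each, then 24 forever once detected.
Deviation value: 78(1−δ^4)/(1−δ) + 24δ^4/(1−δ); cooperation value: 63/(1−δ).
IC: 63 ≥ 78(1−δ^4) + 24δ^4 = 78 − 54δ^4.
So δ^4 ≥ 15/54 = 5/18, giving δ ≥ (5/18)^(1/4) ≈ 0.726.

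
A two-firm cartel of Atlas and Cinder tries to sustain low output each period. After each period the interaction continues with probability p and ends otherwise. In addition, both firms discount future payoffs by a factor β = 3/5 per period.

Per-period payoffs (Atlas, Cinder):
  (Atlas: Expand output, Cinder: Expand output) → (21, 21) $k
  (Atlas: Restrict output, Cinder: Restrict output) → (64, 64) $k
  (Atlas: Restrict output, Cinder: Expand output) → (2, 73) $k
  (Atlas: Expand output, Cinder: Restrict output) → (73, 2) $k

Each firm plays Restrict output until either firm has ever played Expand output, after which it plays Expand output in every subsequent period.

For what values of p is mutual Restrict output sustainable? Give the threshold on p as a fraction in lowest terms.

15/52

With continuation probability p and discount β, the effective per-period discount factor is βp.
Grim-trigger IC: βp ≥ (73−64)/(73−21) = 9/52.
So p ≥ (9/52)/(3/5) = 15/52.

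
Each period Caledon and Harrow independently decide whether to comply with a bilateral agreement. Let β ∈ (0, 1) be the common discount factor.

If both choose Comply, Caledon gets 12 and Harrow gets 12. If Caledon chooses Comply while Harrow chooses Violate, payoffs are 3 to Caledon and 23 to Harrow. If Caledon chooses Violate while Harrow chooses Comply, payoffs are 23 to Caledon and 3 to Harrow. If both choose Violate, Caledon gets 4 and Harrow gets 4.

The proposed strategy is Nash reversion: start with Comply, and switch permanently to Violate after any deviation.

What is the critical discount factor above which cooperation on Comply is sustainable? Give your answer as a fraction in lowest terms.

11/19

One-period gain from deviating is 23 − 12 = 11. The loss is 12 − 4 = 8 in every subsequent period, with present value 8·β/(1−β).
Deviation is unprofitable when 8·β/(1−β) ≥ 11, i.e. β/(1−β) ≥ 11/8.
Equivalently β ≥ 11/(11+8) = 11/19.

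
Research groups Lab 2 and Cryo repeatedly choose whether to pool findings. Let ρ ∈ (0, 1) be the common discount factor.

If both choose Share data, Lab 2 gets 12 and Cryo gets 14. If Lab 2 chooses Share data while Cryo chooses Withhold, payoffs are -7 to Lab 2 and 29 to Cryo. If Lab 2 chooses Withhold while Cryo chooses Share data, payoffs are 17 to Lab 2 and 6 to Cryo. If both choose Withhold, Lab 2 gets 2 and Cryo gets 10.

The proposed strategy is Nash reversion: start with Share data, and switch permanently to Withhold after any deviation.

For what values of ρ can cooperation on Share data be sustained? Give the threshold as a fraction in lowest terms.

15/19

Lab 2: cooperation gives 12 each period; deviation gives 17 once then 2 forever.
  12/(1−ρ) ≥ 17 + 2ρ/(1−ρ) ⇒ ρ ≥ 5/15 = 1/3.
Cryo: cooperation gives 14 each period; deviation gives 29 once then 10 forever.
  ρ ≥ 15/19.
Both must hold, so the binding constraint is Cryo's: ρ ≥ 15/19.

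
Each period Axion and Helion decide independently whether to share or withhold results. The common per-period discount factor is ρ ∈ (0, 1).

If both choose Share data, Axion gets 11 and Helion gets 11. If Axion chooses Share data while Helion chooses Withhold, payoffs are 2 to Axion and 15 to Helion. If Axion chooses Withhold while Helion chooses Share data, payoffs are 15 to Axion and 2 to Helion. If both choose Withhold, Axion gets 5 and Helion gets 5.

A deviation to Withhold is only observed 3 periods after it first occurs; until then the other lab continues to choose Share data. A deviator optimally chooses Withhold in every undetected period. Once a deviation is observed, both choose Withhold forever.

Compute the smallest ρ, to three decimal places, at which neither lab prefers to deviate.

0.737

A deviator earns 15 for 3 periods, then 5 forever; cooperating earns 11 forever. Multiplying the IC by (1−ρ):
11 ≥ 15(1−ρ^3) + 5ρ^3, so 10·ρ^3 ≥ 4 and ρ^3 ≥ 2/5.
ρ ≥ (2/5)^(1/3) ≈ 0.737.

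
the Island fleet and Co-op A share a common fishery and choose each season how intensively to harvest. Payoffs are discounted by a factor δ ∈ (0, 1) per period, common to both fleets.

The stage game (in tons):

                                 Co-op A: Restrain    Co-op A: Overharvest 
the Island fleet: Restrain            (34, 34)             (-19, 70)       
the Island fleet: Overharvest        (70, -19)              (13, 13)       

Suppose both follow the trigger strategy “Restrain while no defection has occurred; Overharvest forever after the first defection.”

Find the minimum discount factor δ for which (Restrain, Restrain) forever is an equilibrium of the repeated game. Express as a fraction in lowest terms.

12/19

Under grim trigger the critical discount factor is (T−C)/(T−P) with T = 70, C = 34, P = 13.
δ* = (70−34)/(70−13) = 36/57 = 12/19.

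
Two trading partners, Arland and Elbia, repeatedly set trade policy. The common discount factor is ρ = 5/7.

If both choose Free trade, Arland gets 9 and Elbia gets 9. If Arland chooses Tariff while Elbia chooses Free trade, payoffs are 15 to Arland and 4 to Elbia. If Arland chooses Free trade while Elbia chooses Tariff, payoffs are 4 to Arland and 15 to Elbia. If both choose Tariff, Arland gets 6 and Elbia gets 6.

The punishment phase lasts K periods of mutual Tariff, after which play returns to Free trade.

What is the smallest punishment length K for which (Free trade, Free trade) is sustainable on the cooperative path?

5

IC: ρ(1−ρ^K)/(1−ρ) ≥ (15−9)/(9−6) = 2.
With ρ = 5/7: need 1 − ρ^K ≥ 2·(1−5/7)/(5/7), i.e. ρ^K ≤ 0.2000.
Since (5/7)^4 = 0.2603 and (5/7)^5 = 0.1859, the smallest such K is 5.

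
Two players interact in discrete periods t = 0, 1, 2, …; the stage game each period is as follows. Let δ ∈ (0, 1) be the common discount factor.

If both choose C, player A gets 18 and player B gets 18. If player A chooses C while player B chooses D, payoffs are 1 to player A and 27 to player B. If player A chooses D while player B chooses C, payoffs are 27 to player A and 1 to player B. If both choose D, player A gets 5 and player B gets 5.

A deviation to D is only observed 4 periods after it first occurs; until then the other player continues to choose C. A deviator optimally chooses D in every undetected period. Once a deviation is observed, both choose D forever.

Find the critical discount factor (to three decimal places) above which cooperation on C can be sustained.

The best deviation is to choose D for all 4 undetected periods, earning 27 each, then 5 forever once detected.
Deviation value: 27(1−δ^4)/(1−δ) + 5δ^4/(1−δ); cooperation value: 18/(1−δ).
IC: 18 ≥ 27(1−δ^4) + 5δ^4 = 27 − 22δ^4.
So δ^4 ≥ 9/22, giving δ ≥ (9/22)^(1/4) ≈ 0.800.

0.800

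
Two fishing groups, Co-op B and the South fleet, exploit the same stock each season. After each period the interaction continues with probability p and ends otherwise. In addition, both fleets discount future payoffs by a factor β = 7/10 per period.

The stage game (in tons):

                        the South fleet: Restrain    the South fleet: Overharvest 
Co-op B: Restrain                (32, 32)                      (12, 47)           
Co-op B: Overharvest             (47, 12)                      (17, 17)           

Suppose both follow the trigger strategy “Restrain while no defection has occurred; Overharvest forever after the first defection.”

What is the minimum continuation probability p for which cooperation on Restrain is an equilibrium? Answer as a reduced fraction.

5/7

With continuation probability p and discount β, the effective per-period discount factor is βp.
Grim-trigger IC: βp ≥ (47−32)/(47−17) = 1/2.
So p ≥ (1/2)/(7/10) = 5/7.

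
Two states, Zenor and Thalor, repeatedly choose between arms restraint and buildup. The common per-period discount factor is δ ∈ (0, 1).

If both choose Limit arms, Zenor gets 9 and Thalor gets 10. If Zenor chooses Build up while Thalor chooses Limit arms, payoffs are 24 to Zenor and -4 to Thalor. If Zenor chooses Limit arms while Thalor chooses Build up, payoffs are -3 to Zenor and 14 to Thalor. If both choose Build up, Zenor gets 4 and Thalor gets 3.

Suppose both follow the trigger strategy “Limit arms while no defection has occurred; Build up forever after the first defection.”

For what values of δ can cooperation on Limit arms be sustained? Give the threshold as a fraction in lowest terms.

Zenor's threshold: (24−9)/(24−4) = 3/4.
Thalor's threshold: (14−10)/(14−3) = 4/11.
3/4 > 4/11, so Zenor binds and δ* = 3/4.

3/4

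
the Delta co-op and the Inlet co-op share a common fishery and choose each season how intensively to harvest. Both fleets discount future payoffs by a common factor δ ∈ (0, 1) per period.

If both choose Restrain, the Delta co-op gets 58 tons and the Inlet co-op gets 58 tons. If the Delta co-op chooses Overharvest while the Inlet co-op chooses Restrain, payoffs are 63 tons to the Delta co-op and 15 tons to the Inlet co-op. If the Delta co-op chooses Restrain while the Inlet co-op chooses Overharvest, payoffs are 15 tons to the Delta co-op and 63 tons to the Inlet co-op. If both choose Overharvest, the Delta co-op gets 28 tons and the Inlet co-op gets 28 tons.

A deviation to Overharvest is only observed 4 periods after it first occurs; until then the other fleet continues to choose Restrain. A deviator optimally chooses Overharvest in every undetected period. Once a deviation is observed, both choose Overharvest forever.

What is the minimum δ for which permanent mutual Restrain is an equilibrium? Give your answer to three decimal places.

0.615

A deviator earns 63 for 4 periods, then 28 forever; cooperating earns 58 forever. Multiplying the IC by (1−δ):
58 ≥ 63(1−δ^4) + 28δ^4, so 35·δ^4 ≥ 5 and δ^4 ≥ 1/7.
δ ≥ (1/7)^(1/4) ≈ 0.615.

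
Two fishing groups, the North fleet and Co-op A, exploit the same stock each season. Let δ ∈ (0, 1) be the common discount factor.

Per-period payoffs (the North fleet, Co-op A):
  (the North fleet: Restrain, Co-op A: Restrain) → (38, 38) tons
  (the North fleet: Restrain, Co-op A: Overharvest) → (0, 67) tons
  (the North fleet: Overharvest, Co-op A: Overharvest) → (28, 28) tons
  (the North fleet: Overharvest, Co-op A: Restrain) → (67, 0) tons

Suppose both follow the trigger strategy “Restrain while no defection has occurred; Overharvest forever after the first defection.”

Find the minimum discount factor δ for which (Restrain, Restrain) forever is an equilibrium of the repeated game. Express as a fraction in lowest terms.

29/39

One-period gain from deviating is 67 − 38 = 29. The loss is 38 − 28 = 10 in every subsequent period, with present value 10·δ/(1−δ).
Deviation is unprofitable when 10·δ/(1−δ) ≥ 29, i.e. δ/(1−δ) ≥ 29/10.
Equivalently δ ≥ 29/(29+10) = 29/39.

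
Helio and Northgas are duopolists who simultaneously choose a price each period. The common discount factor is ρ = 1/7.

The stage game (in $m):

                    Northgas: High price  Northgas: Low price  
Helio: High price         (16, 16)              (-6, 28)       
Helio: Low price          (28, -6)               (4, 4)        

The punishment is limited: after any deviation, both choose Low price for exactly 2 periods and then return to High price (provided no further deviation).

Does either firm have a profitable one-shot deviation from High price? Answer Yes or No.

Comparing payoff streams over the 3 periods until play realigns: cooperate → 16(1+ρ+…+ρ^2); deviate → 28 + 4(ρ+…+ρ^2).
Cooperation is sustained iff (16−4)(ρ+…+ρ^2) ≥ 28−16.
ρ+…+ρ^2 = 1/7·(1−(1/7)^2)/(1−1/7) = 0.1633, and (28−16)/(16−4) = 1.0000.
0.1633 < 1.0000, so cooperation is not sustainable.

Yes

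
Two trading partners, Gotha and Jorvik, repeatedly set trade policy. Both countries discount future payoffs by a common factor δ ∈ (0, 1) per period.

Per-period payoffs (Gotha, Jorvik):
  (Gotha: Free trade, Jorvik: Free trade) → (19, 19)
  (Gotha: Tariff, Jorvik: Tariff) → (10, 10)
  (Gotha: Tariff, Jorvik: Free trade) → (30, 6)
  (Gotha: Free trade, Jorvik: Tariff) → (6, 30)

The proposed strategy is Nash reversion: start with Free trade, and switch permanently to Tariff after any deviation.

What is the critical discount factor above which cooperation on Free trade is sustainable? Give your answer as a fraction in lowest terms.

11/20

Under grim trigger the critical discount factor is (T−C)/(T−P) with T = 30, C = 19, P = 10.
δ* = (30−19)/(30−10) = 11/20.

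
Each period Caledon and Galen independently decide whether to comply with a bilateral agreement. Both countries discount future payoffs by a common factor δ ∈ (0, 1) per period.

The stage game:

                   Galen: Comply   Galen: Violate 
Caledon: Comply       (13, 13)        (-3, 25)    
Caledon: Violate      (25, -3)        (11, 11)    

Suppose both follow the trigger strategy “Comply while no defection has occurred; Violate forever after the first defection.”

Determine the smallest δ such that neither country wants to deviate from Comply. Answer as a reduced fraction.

6/7

Cooperation forever yields 13 each period: 13/(1−δ).
Deviating yields 25 once, then 11 forever: 25 + 11δ/(1−δ).
No profitable deviation requires 13/(1−δ) ≥ 25 + 11δ/(1−δ).
Multiplying by (1−δ): 13 ≥ 25(1−δ) + 11δ = 25 − 14δ.
So 14δ ≥ 12, i.e. δ ≥ 12/14 = 6/7.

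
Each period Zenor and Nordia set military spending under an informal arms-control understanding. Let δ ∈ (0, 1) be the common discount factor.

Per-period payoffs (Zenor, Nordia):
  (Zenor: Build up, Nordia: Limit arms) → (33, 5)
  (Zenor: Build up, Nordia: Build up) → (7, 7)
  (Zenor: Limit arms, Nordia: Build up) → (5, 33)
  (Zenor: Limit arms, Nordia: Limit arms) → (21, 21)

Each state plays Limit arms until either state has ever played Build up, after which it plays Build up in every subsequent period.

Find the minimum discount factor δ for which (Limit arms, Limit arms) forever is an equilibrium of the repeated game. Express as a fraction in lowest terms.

Cooperation forever yields 21 each period: 21/(1−δ).
Deviating yields 33 once, then 7 forever: 33 + 7δ/(1−δ).
No profitable deviation requires 21/(1−δ) ≥ 33 + 7δ/(1−δ).
Multiplying by (1−δ): 21 ≥ 33(1−δ) + 7δ = 33 − 26δ.
So 26δ ≥ 12, i.e. δ ≥ 12/26 = 6/13.

6/13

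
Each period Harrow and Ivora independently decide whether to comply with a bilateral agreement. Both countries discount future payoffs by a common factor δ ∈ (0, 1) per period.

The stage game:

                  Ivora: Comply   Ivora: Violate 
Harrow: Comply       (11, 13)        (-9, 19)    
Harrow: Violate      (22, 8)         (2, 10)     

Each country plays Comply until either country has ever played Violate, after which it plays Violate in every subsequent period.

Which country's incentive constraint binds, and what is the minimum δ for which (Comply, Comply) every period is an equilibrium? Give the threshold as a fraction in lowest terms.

Ivora; δ ≥ 2/3

Harrow's threshold: (22−11)/(22−2) = 11/20.
Ivora's threshold: (19−13)/(19−10) = 2/3.
11/20 < 2/3, so Ivora binds and δ* = 2/3.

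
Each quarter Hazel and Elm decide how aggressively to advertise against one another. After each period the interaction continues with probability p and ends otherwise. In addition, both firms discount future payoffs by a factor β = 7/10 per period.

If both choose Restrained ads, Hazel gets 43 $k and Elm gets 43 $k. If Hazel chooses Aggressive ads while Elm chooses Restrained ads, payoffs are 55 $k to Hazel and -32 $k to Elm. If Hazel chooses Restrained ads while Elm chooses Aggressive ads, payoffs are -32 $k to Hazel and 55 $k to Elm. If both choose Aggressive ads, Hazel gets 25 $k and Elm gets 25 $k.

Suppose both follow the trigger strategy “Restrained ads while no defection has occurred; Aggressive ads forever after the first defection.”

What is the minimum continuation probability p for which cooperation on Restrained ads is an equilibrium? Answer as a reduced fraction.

4/7

Expected continuation weight on next period's payoff is β·p = 7/10·p, which plays the role of the discount factor.
Cooperation requires 7/10·p ≥ (55−43)/(55−25) = 2/5, hence p ≥ 4/7.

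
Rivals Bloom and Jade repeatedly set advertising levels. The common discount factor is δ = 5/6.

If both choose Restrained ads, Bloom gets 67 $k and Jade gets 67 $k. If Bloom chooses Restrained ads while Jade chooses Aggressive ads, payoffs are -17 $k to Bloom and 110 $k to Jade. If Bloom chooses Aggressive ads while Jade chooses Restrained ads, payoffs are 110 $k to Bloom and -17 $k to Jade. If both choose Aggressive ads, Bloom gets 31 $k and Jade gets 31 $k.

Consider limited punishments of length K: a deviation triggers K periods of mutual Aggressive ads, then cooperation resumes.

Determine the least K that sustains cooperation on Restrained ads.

2

IC: δ(1−δ^K)/(1−δ) ≥ (110−67)/(67−31) = 43/36.
With δ = 5/6: need 1 − δ^K ≥ 43/36·(1−5/6)/(5/6), i.e. δ^K ≤ 0.7611.
Since (5/6)^1 = 0.8333 and (5/6)^2 = 0.6944, the smallest such K is 2.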